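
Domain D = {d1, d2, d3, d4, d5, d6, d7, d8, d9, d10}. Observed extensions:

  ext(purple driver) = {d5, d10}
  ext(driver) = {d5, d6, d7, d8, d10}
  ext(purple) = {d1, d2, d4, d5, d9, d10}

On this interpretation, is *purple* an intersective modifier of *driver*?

yes

⟦purple⟧ ∩ ⟦driver⟧ = {d1, d2, d4, d5, d9, d10} ∩ {d5, d6, d7, d8, d10} = {d5, d10}
Observed ⟦purple driver⟧ = {d5, d10}.
These coincide, so the modifier is intersective here.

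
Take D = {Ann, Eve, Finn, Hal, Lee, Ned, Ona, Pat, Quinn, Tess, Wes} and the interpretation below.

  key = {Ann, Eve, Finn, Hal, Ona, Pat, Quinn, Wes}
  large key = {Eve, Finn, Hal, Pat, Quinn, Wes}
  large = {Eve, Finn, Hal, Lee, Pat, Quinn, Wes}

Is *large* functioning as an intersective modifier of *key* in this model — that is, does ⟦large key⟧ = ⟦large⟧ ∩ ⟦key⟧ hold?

yes

⟦large⟧ ∩ ⟦key⟧ = {Eve, Finn, Hal, Lee, Pat, Quinn, Wes} ∩ {Ann, Eve, Finn, Hal, Ona, Pat, Quinn, Wes} = {Eve, Finn, Hal, Pat, Quinn, Wes}
Observed ⟦large key⟧ = {Eve, Finn, Hal, Pat, Quinn, Wes}.
These coincide, so the modifier is intersective here.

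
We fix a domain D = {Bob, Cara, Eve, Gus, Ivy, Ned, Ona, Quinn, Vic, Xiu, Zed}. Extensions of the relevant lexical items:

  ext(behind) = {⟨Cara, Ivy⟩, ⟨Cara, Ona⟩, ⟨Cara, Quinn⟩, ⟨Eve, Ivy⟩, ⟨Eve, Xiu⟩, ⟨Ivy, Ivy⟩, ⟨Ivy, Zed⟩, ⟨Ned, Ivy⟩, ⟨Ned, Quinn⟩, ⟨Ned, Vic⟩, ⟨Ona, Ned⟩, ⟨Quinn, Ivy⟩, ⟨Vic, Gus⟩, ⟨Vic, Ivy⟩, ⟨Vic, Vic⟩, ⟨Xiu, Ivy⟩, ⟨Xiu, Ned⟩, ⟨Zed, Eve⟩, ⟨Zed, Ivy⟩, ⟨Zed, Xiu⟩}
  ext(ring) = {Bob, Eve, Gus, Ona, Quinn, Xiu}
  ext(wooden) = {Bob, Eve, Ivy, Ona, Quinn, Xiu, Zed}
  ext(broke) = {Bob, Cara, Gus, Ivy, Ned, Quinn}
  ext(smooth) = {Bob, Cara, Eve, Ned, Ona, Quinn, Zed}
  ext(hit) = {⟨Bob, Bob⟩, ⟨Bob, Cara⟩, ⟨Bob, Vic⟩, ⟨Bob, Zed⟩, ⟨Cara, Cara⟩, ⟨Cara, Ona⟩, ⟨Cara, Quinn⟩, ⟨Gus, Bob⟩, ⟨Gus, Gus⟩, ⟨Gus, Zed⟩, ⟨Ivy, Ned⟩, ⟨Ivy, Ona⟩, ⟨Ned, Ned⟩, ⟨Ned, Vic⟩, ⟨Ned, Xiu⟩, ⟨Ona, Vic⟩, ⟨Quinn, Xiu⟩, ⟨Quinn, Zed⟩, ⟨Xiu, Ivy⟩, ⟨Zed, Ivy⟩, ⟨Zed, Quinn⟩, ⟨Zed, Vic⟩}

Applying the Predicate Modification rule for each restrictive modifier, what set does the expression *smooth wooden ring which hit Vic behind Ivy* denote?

⟦which hit Vic⟧ = {x : ⟨x, Vic⟩ ∈ ⟦hit⟧} = {Bob, Ned, Ona, Zed}
⟦behind Ivy⟧ = {x : ⟨x, Ivy⟩ ∈ ⟦behind⟧} = {Cara, Eve, Ivy, Ned, Quinn, Vic, Xiu, Zed}
⟦ring⟧ = {Bob, Eve, Gus, Ona, Quinn, Xiu}
… ∩ ⟦which hit Vic⟧ = {Bob, Eve, Gus, Ona, Quinn, Xiu} ∩ {Bob, Ned, Ona, Zed} = {Bob, Ona}
… ∩ ⟦behind Ivy⟧ = {Bob, Ona} ∩ {Cara, Eve, Ivy, Ned, Quinn, Vic, Xiu, Zed} = ∅
… ∩ ⟦smooth⟧ = ∅ ∩ {Bob, Cara, Eve, Ned, Ona, Quinn, Zed} = ∅
… ∩ ⟦wooden⟧ = ∅ ∩ {Bob, Eve, Ivy, Ona, Quinn, Xiu, Zed} = ∅
So ⟦smooth wooden ring which hit Vic behind Ivy⟧ = ∅.

∅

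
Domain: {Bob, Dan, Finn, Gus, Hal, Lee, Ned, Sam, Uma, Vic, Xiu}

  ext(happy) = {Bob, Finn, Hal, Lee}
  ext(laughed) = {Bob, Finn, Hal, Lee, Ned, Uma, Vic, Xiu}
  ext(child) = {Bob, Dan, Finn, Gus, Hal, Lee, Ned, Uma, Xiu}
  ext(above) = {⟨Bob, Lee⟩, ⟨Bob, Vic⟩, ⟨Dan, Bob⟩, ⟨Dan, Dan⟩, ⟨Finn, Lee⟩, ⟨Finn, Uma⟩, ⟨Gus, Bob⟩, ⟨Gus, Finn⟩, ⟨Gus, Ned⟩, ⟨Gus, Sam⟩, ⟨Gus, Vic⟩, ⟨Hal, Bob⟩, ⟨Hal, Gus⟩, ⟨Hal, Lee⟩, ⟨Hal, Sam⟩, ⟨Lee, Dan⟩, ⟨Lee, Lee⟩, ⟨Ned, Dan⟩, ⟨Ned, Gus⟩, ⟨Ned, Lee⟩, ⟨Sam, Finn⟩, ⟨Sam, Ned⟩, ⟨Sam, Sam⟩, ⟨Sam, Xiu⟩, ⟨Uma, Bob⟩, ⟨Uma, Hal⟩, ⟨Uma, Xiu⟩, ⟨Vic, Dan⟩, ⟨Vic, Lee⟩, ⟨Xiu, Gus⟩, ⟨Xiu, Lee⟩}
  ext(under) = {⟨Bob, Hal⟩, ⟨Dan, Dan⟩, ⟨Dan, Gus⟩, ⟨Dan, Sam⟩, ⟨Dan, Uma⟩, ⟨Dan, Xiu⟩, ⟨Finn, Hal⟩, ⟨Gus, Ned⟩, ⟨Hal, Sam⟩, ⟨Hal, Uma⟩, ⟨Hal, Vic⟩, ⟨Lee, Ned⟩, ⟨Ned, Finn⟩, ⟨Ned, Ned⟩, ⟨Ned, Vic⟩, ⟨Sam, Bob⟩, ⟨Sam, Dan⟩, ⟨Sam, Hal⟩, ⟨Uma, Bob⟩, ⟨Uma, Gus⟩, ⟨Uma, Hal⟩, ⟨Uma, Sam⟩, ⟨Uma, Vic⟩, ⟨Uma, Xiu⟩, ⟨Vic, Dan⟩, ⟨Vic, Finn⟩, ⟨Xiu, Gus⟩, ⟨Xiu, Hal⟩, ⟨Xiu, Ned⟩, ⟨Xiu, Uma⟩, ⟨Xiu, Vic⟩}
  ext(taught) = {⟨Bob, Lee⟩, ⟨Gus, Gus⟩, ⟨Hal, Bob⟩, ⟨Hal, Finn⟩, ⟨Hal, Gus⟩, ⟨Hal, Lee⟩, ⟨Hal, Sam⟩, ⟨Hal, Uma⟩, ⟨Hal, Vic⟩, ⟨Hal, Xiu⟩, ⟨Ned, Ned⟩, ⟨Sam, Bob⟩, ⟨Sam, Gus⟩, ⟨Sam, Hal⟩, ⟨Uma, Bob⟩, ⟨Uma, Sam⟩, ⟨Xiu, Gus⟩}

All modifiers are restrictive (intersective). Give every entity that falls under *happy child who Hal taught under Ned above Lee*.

{Lee}

⟦who Hal taught⟧ = {x : ⟨Hal, x⟩ ∈ ⟦taught⟧} = {Bob, Finn, Gus, Lee, Sam, Uma, Vic, Xiu}
⟦under Ned⟧ = {x : ⟨x, Ned⟩ ∈ ⟦under⟧} = {Gus, Lee, Ned, Xiu}
⟦above Lee⟧ = {x : ⟨x, Lee⟩ ∈ ⟦above⟧} = {Bob, Finn, Hal, Lee, Ned, Vic, Xiu}
⟦child⟧ = {Bob, Dan, Finn, Gus, Hal, Lee, Ned, Uma, Xiu}
… ∩ ⟦who Hal taught⟧ = {Bob, Dan, Finn, Gus, Hal, Lee, Ned, Uma, Xiu} ∩ {Bob, Finn, Gus, Lee, Sam, Uma, Vic, Xiu} = {Bob, Finn, Gus, Lee, Uma, Xiu}
… ∩ ⟦under Ned⟧ = {Bob, Finn, Gus, Lee, Uma, Xiu} ∩ {Gus, Lee, Ned, Xiu} = {Gus, Lee, Xiu}
… ∩ ⟦above Lee⟧ = {Gus, Lee, Xiu} ∩ {Bob, Finn, Hal, Lee, Ned, Vic, Xiu} = {Lee, Xiu}
… ∩ ⟦happy⟧ = {Lee, Xiu} ∩ {Bob, Finn, Hal, Lee} = {Lee}
So ⟦happy child who Hal taught under Ned above Lee⟧ = {Lee}.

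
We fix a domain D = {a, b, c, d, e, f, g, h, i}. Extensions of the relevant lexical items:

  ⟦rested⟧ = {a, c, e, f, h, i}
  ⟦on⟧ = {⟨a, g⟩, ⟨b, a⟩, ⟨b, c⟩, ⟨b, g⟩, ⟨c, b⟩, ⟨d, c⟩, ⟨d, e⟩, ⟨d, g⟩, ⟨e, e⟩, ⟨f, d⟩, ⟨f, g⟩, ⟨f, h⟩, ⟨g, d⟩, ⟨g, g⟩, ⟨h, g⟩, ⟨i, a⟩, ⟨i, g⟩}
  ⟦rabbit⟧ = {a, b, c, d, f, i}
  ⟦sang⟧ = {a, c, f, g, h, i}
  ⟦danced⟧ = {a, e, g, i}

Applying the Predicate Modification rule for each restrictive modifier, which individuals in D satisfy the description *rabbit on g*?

{a, b, d, f, i}

⟦on g⟧ = {x : ⟨x, g⟩ ∈ ⟦on⟧} = {a, b, d, f, g, h, i}
⟦rabbit⟧ = {a, b, c, d, f, i}
… ∩ ⟦on g⟧ = {a, b, c, d, f, i} ∩ {a, b, d, f, g, h, i} = {a, b, d, f, i}
So ⟦rabbit on g⟧ = {a, b, d, f, i}.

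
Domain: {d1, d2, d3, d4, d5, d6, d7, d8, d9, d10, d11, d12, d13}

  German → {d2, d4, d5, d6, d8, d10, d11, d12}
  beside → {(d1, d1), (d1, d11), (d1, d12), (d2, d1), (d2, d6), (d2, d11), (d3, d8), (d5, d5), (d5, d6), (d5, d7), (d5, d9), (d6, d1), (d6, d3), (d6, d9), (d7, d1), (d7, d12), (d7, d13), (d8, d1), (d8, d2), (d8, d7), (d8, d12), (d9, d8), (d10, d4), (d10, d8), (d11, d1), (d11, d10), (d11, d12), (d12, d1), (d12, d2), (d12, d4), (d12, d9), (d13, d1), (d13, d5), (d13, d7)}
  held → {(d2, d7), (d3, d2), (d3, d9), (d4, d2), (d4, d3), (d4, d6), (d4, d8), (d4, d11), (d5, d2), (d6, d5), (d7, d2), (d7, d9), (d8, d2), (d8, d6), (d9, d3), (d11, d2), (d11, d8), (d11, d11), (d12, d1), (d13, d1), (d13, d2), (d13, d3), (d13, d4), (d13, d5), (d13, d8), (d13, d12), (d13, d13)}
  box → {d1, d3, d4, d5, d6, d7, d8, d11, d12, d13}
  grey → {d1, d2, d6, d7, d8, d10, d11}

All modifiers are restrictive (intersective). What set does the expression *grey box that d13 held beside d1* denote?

⟦that d13 held⟧ = {x : ⟨d13, x⟩ ∈ ⟦held⟧} = {d1, d2, d3, d4, d5, d8, d12, d13}
⟦beside d1⟧ = {x : ⟨x, d1⟩ ∈ ⟦beside⟧} = {d1, d2, d6, d7, d8, d11, d12, d13}
⟦box⟧ = {d1, d3, d4, d5, d6, d7, d8, d11, d12, d13}
… ∩ ⟦that d13 held⟧ = {d1, d3, d4, d5, d6, d7, d8, d11, d12, d13} ∩ {d1, d2, d3, d4, d5, d8, d12, d13} = {d1, d3, d4, d5, d8, d12, d13}
… ∩ ⟦beside d1⟧ = {d1, d3, d4, d5, d8, d12, d13} ∩ {d1, d2, d6, d7, d8, d11, d12, d13} = {d1, d8, d12, d13}
… ∩ ⟦grey⟧ = {d1, d8, d12, d13} ∩ {d1, d2, d6, d7, d8, d10, d11} = {d1, d8}
So ⟦grey box that d13 held beside d1⟧ = {d1, d8}.

{d1, d8}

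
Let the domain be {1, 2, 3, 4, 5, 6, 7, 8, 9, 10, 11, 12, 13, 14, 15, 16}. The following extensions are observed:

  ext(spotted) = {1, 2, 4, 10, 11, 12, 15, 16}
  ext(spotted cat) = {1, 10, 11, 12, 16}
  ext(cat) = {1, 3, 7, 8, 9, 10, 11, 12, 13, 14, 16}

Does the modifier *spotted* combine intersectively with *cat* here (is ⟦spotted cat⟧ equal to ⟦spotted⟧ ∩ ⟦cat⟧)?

yes

⟦spotted⟧ ∩ ⟦cat⟧ = {1, 2, 4, 10, 11, 12, 15, 16} ∩ {1, 3, 7, 8, 9, 10, 11, 12, 13, 14, 16} = {1, 10, 11, 12, 16}
Observed ⟦spotted cat⟧ = {1, 10, 11, 12, 16}.
These coincide, so the modifier is intersective here.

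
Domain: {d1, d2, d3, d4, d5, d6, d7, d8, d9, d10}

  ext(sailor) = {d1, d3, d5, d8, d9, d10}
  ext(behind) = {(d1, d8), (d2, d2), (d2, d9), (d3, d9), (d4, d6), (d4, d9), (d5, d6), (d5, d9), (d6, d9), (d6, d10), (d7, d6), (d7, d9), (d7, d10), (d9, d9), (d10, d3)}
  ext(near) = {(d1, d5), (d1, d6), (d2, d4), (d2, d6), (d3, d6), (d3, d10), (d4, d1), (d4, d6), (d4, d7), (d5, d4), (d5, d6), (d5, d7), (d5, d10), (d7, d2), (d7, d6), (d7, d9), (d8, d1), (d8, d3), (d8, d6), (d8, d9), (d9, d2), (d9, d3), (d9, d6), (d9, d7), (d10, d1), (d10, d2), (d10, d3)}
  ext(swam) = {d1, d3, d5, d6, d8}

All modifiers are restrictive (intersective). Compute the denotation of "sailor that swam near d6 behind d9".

⟦that swam⟧ = ⟦swam⟧ = {d1, d3, d5, d6, d8}
⟦near d6⟧ = {x : ⟨x, d6⟩ ∈ ⟦near⟧} = {d1, d2, d3, d4, d5, d7, d8, d9}
⟦behind d9⟧ = {x : ⟨x, d9⟩ ∈ ⟦behind⟧} = {d2, d3, d4, d5, d6, d7, d9}
⟦sailor⟧ = {d1, d3, d5, d8, d9, d10}
… ∩ ⟦that swam⟧ = {d1, d3, d5, d8, d9, d10} ∩ {d1, d3, d5, d6, d8} = {d1, d3, d5, d8}
… ∩ ⟦near d6⟧ = {d1, d3, d5, d8} ∩ {d1, d2, d3, d4, d5, d7, d8, d9} = {d1, d3, d5, d8}
… ∩ ⟦behind d9⟧ = {d1, d3, d5, d8} ∩ {d2, d3, d4, d5, d6, d7, d9} = {d3, d5}
So ⟦sailor that swam near d6 behind d9⟧ = {d3, d5}.

{d3, d5}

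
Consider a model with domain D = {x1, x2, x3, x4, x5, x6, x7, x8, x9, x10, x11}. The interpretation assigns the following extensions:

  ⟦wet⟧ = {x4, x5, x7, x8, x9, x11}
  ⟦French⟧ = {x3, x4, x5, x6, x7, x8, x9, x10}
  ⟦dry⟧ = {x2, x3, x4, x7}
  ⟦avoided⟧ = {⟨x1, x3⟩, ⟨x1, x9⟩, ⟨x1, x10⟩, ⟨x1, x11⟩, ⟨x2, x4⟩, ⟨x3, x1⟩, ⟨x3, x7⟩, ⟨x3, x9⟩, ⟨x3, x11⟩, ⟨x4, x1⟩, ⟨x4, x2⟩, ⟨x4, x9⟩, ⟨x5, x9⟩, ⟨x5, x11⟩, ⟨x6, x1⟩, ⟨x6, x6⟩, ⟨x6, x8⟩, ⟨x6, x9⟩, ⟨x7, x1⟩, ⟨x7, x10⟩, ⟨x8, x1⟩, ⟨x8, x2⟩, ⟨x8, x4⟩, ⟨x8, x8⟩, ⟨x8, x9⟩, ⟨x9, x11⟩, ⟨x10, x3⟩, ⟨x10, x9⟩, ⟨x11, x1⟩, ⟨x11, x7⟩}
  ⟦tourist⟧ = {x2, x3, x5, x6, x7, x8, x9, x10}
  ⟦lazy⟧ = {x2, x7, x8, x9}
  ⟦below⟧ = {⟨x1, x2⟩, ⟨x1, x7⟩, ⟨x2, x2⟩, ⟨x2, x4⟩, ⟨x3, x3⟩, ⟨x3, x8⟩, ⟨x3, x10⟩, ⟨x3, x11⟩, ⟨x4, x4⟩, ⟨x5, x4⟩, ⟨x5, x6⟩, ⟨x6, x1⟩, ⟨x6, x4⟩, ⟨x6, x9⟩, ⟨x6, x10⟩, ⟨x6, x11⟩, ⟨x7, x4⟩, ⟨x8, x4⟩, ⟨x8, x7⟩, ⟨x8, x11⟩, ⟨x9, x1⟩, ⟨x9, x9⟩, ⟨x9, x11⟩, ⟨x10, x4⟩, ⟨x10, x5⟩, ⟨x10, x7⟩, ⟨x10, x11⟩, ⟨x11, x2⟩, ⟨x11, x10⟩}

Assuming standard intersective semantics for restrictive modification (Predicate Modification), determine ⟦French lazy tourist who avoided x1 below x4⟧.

⟦who avoided x1⟧ = {x : ⟨x, x1⟩ ∈ ⟦avoided⟧} = {x3, x4, x6, x7, x8, x11}
⟦below x4⟧ = {x : ⟨x, x4⟩ ∈ ⟦below⟧} = {x2, x4, x5, x6, x7, x8, x10}
⟦tourist⟧ = {x2, x3, x5, x6, x7, x8, x9, x10}
… ∩ ⟦who avoided x1⟧ = {x2, x3, x5, x6, x7, x8, x9, x10} ∩ {x3, x4, x6, x7, x8, x11} = {x3, x6, x7, x8}
… ∩ ⟦below x4⟧ = {x3, x6, x7, x8} ∩ {x2, x4, x5, x6, x7, x8, x10} = {x6, x7, x8}
… ∩ ⟦French⟧ = {x6, x7, x8} ∩ {x3, x4, x5, x6, x7, x8, x9, x10} = {x6, x7, x8}
… ∩ ⟦lazy⟧ = {x6, x7, x8} ∩ {x2, x7, x8, x9} = {x7, x8}
So ⟦French lazy tourist who avoided x1 below x4⟧ = {x7, x8}.

{x7, x8}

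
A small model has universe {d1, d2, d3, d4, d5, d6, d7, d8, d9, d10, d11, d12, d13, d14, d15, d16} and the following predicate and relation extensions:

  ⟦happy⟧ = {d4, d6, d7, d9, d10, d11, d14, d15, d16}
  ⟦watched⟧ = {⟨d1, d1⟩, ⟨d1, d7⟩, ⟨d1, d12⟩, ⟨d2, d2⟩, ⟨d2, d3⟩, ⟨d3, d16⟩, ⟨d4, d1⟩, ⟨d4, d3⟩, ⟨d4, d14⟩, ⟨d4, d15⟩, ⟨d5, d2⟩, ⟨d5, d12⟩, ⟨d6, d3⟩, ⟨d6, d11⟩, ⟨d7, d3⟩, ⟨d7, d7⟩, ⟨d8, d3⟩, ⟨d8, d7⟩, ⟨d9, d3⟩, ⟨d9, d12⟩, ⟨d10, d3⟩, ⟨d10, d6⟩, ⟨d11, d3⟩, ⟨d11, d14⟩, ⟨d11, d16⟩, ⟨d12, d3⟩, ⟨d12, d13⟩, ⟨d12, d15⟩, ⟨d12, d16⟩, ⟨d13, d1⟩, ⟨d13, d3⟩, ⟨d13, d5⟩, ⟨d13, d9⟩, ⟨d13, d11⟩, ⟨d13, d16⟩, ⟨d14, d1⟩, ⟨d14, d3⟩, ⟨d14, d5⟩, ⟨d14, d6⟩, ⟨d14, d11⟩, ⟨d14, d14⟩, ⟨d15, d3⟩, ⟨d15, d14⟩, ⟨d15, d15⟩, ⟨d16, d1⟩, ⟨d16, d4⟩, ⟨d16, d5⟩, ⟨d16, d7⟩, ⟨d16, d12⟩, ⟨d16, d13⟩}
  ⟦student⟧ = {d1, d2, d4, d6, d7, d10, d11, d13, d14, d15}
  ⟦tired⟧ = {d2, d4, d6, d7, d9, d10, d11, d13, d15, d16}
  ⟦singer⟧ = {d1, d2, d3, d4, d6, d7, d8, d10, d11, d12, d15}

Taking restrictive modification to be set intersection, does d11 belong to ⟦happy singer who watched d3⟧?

⟦who watched d3⟧ = {x : ⟨x, d3⟩ ∈ ⟦watched⟧} = {d2, d4, d6, d7, d8, d9, d10, d11, d12, d13, d14, d15}
⟦singer⟧ = {d1, d2, d3, d4, d6, d7, d8, d10, d11, d12, d15}
… ∩ ⟦who watched d3⟧ = {d1, d2, d3, d4, d6, d7, d8, d10, d11, d12, d15} ∩ {d2, d4, d6, d7, d8, d9, d10, d11, d12, d13, d14, d15} = {d2, d4, d6, d7, d8, d10, d11, d12, d15}
… ∩ ⟦happy⟧ = {d2, d4, d6, d7, d8, d10, d11, d12, d15} ∩ {d4, d6, d7, d9, d10, d11, d14, d15, d16} = {d4, d6, d7, d10, d11, d15}
⟦happy singer who watched d3⟧ = {d4, d6, d7, d10, d11, d15}; d11 ∈ this set.

yes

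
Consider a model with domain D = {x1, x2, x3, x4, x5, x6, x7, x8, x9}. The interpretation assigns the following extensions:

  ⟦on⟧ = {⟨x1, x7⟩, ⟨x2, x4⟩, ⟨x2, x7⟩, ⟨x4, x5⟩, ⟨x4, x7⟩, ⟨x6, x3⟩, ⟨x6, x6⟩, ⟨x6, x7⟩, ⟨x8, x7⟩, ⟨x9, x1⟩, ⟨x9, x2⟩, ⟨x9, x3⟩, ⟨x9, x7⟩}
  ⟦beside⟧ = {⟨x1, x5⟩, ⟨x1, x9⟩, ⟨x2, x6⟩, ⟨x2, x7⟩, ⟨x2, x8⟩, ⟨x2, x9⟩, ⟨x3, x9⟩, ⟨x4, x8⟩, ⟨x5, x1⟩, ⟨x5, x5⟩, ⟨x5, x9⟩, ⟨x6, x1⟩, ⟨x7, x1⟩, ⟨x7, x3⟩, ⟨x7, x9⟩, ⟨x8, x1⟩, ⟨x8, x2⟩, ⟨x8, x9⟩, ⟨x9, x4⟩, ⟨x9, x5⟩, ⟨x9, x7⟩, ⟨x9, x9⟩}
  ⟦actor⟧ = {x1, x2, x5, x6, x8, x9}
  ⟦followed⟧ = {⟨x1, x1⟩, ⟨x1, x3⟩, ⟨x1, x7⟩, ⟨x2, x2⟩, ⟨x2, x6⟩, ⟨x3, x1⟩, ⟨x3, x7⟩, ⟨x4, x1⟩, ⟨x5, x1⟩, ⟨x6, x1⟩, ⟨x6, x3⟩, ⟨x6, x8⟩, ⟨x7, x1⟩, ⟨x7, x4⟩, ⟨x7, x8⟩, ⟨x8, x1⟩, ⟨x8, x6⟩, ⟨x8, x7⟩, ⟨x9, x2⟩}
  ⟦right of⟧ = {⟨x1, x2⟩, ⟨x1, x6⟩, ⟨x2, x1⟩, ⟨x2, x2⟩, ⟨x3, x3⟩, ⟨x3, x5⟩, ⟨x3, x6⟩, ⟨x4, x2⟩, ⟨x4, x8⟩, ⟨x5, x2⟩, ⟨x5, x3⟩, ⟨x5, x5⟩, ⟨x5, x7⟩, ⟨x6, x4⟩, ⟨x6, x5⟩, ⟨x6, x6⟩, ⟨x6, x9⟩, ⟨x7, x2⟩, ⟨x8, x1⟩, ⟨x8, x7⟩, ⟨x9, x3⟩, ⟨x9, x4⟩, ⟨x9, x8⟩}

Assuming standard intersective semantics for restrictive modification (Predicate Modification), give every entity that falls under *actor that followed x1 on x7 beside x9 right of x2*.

⟦that followed x1⟧ = {x : ⟨x, x1⟩ ∈ ⟦followed⟧} = {x1, x3, x4, x5, x6, x7, x8}
⟦on x7⟧ = {x : ⟨x, x7⟩ ∈ ⟦on⟧} = {x1, x2, x4, x6, x8, x9}
⟦beside x9⟧ = {x : ⟨x, x9⟩ ∈ ⟦beside⟧} = {x1, x2, x3, x5, x7, x8, x9}
⟦right of x2⟧ = {x : ⟨x, x2⟩ ∈ ⟦right of⟧} = {x1, x2, x4, x5, x7}
⟦actor⟧ = {x1, x2, x5, x6, x8, x9}
… ∩ ⟦that followed x1⟧ = {x1, x2, x5, x6, x8, x9} ∩ {x1, x3, x4, x5, x6, x7, x8} = {x1, x5, x6, x8}
… ∩ ⟦on x7⟧ = {x1, x5, x6, x8} ∩ {x1, x2, x4, x6, x8, x9} = {x1, x6, x8}
… ∩ ⟦beside x9⟧ = {x1, x6, x8} ∩ {x1, x2, x3, x5, x7, x8, x9} = {x1, x8}
… ∩ ⟦right of x2⟧ = {x1, x8} ∩ {x1, x2, x4, x5, x7} = {x1}
So ⟦actor that followed x1 on x7 beside x9 right of x2⟧ = {x1}.

{x1}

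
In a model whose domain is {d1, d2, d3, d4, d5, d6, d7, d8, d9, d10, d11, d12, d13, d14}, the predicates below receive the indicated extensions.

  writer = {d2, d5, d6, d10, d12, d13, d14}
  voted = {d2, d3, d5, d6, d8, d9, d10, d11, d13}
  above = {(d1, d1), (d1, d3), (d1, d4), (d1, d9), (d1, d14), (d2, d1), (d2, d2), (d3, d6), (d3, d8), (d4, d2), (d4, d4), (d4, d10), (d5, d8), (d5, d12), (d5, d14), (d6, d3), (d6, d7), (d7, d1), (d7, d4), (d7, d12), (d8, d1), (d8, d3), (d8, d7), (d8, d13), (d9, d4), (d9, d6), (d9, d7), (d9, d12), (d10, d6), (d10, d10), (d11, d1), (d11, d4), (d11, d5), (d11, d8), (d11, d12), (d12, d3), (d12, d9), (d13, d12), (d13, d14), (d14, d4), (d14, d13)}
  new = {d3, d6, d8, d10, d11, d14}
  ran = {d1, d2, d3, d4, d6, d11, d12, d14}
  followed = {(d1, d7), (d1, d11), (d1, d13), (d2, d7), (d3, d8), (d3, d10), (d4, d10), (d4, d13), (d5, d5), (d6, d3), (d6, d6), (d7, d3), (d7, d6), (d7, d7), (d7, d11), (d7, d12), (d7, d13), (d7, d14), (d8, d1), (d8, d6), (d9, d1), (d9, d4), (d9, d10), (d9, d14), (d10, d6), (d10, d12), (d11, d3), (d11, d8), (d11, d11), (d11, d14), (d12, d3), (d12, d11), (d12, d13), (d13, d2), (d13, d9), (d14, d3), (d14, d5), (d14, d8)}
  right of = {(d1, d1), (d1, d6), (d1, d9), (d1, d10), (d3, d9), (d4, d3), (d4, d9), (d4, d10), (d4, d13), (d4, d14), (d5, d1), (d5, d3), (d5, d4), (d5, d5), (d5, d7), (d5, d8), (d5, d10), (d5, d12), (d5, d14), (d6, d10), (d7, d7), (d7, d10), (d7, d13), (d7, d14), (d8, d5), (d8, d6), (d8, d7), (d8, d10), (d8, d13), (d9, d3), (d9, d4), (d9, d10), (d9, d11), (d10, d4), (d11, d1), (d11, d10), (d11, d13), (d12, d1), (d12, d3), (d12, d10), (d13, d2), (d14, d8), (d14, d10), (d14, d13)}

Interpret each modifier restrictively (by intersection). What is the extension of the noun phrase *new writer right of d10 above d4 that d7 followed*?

{d14}

⟦right of d10⟧ = {x : ⟨x, d10⟩ ∈ ⟦right of⟧} = {d1, d4, d5, d6, d7, d8, d9, d11, d12, d14}
⟦above d4⟧ = {x : ⟨x, d4⟩ ∈ ⟦above⟧} = {d1, d4, d7, d9, d11, d14}
⟦that d7 followed⟧ = {x : ⟨d7, x⟩ ∈ ⟦followed⟧} = {d3, d6, d7, d11, d12, d13, d14}
⟦writer⟧ = {d2, d5, d6, d10, d12, d13, d14}
… ∩ ⟦right of d10⟧ = {d2, d5, d6, d10, d12, d13, d14} ∩ {d1, d4, d5, d6, d7, d8, d9, d11, d12, d14} = {d5, d6, d12, d14}
… ∩ ⟦above d4⟧ = {d5, d6, d12, d14} ∩ {d1, d4, d7, d9, d11, d14} = {d14}
… ∩ ⟦that d7 followed⟧ = {d14} ∩ {d3, d6, d7, d11, d12, d13, d14} = {d14}
… ∩ ⟦new⟧ = {d14} ∩ {d3, d6, d8, d10, d11, d14} = {d14}
So ⟦new writer right of d10 above d4 that d7 followed⟧ = {d14}.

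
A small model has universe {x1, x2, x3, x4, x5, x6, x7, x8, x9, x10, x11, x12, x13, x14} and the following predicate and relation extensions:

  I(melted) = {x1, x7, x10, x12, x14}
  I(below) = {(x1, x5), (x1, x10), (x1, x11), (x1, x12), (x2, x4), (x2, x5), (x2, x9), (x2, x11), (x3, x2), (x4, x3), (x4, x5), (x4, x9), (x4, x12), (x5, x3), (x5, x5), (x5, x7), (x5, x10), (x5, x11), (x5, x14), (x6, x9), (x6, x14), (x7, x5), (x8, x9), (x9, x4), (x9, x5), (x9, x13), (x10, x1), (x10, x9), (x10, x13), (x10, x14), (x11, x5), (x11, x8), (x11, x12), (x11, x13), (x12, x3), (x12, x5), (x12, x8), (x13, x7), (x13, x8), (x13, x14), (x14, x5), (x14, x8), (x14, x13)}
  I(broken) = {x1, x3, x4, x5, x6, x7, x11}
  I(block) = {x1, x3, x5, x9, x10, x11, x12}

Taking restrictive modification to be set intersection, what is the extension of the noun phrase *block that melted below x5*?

{x1, x12}

⟦that melted⟧ = ⟦melted⟧ = {x1, x7, x10, x12, x14}
⟦below x5⟧ = {x : ⟨x, x5⟩ ∈ ⟦below⟧} = {x1, x2, x4, x5, x7, x9, x11, x12, x14}
⟦block⟧ = {x1, x3, x5, x9, x10, x11, x12}
… ∩ ⟦that melted⟧ = {x1, x3, x5, x9, x10, x11, x12} ∩ {x1, x7, x10, x12, x14} = {x1, x10, x12}
… ∩ ⟦below x5⟧ = {x1, x10, x12} ∩ {x1, x2, x4, x5, x7, x9, x11, x12, x14} = {x1, x12}
So ⟦block that melted below x5⟧ = {x1, x12}.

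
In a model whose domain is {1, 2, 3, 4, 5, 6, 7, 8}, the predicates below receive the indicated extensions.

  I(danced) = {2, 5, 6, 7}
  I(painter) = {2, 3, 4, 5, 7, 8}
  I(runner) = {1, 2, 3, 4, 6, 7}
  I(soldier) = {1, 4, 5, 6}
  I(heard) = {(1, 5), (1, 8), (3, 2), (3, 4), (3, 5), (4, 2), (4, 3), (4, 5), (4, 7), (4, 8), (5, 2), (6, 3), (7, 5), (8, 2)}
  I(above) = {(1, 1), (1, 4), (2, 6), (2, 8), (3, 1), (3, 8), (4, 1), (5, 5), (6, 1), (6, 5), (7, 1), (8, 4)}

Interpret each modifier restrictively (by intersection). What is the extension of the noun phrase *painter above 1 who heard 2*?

⟦above 1⟧ = {x : ⟨x, 1⟩ ∈ ⟦above⟧} = {1, 3, 4, 6, 7}
⟦who heard 2⟧ = {x : ⟨x, 2⟩ ∈ ⟦heard⟧} = {3, 4, 5, 8}
⟦painter⟧ = {2, 3, 4, 5, 7, 8}
… ∩ ⟦above 1⟧ = {2, 3, 4, 5, 7, 8} ∩ {1, 3, 4, 6, 7} = {3, 4, 7}
… ∩ ⟦who heard 2⟧ = {3, 4, 7} ∩ {3, 4, 5, 8} = {3, 4}
So ⟦painter above 1 who heard 2⟧ = {3, 4}.

{3, 4}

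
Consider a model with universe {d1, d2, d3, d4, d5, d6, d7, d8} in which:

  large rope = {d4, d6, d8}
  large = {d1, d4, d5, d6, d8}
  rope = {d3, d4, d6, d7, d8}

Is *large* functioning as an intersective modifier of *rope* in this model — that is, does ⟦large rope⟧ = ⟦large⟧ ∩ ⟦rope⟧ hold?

⟦large⟧ ∩ ⟦rope⟧ = {d1, d4, d5, d6, d8} ∩ {d3, d4, d6, d7, d8} = {d4, d6, d8}
Observed ⟦large rope⟧ = {d4, d6, d8}.
These coincide, so the modifier is intersective here.

yes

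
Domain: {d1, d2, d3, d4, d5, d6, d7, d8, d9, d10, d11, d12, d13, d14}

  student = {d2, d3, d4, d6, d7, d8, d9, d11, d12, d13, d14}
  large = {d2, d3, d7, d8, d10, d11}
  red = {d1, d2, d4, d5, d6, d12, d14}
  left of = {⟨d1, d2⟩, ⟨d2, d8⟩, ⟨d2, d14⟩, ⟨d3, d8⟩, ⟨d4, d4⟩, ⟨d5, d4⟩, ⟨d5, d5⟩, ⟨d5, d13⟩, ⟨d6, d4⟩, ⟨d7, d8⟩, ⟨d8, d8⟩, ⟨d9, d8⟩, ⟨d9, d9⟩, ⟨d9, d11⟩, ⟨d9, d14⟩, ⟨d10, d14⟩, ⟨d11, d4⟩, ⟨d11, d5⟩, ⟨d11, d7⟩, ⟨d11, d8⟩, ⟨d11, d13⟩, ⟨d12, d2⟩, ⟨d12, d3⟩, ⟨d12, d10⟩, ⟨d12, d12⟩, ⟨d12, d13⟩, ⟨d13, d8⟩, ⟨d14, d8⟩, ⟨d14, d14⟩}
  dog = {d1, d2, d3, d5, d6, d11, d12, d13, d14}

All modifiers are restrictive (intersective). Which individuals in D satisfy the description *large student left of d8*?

⟦left of d8⟧ = {x : ⟨x, d8⟩ ∈ ⟦left of⟧} = {d2, d3, d7, d8, d9, d11, d13, d14}
⟦student⟧ = {d2, d3, d4, d6, d7, d8, d9, d11, d12, d13, d14}
… ∩ ⟦left of d8⟧ = {d2, d3, d4, d6, d7, d8, d9, d11, d12, d13, d14} ∩ {d2, d3, d7, d8, d9, d11, d13, d14} = {d2, d3, d7, d8, d9, d11, d13, d14}
… ∩ ⟦large⟧ = {d2, d3, d7, d8, d9, d11, d13, d14} ∩ {d2, d3, d7, d8, d10, d11} = {d2, d3, d7, d8, d11}
So ⟦large student left of d8⟧ = {d2, d3, d7, d8, d11}.

{d2, d3, d7, d8, d11}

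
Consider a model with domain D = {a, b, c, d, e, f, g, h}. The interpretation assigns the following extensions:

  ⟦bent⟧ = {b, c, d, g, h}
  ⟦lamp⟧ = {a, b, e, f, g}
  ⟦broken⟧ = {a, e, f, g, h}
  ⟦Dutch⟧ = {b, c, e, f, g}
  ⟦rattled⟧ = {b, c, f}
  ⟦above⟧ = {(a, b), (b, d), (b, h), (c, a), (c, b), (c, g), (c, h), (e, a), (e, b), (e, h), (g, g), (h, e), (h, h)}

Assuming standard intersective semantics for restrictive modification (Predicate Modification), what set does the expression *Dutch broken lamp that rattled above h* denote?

∅

⟦that rattled⟧ = ⟦rattled⟧ = {b, c, f}
⟦above h⟧ = {x : ⟨x, h⟩ ∈ ⟦above⟧} = {b, c, e, h}
⟦lamp⟧ = {a, b, e, f, g}
… ∩ ⟦that rattled⟧ = {a, b, e, f, g} ∩ {b, c, f} = {b, f}
… ∩ ⟦above h⟧ = {b, f} ∩ {b, c, e, h} = {b}
… ∩ ⟦Dutch⟧ = {b} ∩ {b, c, e, f, g} = {b}
… ∩ ⟦broken⟧ = {b} ∩ {a, e, f, g, h} = ∅
So ⟦Dutch broken lamp that rattled above h⟧ = ∅.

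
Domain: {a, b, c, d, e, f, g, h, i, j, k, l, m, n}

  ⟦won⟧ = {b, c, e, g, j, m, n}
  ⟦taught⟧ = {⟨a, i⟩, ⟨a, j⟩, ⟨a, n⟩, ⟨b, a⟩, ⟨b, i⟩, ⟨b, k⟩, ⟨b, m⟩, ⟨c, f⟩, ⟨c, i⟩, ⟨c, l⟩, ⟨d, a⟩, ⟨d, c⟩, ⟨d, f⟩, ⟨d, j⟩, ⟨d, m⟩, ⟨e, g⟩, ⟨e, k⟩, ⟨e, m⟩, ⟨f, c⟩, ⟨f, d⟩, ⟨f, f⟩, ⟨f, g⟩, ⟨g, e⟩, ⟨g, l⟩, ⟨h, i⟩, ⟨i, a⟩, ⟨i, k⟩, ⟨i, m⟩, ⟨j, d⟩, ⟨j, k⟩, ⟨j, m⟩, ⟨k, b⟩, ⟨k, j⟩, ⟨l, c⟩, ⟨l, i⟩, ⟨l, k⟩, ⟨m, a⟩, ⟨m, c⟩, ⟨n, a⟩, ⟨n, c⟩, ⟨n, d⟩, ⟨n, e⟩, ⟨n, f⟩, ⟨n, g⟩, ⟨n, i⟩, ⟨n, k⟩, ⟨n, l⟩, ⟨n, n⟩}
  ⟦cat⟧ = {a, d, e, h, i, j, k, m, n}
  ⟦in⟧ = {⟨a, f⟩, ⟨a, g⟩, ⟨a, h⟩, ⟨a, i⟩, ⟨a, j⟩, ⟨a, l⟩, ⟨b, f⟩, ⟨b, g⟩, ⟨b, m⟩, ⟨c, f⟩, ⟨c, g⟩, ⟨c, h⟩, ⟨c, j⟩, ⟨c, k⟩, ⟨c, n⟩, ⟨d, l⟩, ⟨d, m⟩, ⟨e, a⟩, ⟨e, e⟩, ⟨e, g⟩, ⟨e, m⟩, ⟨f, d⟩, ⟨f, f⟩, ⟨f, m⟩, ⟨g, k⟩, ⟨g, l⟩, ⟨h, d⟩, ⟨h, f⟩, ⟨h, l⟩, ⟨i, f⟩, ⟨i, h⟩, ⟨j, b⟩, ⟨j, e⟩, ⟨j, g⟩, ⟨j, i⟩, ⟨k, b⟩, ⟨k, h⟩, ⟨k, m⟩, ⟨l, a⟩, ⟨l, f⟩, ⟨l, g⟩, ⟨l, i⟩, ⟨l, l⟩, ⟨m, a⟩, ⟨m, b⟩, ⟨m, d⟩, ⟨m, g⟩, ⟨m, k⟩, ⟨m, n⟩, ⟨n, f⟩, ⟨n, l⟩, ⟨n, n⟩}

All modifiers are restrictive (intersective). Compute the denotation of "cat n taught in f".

⟦n taught⟧ = {x : ⟨n, x⟩ ∈ ⟦taught⟧} = {a, c, d, e, f, g, i, k, l, n}
⟦in f⟧ = {x : ⟨x, f⟩ ∈ ⟦in⟧} = {a, b, c, f, h, i, l, n}
⟦cat⟧ = {a, d, e, h, i, j, k, m, n}
… ∩ ⟦n taught⟧ = {a, d, e, h, i, j, k, m, n} ∩ {a, c, d, e, f, g, i, k, l, n} = {a, d, e, i, k, n}
… ∩ ⟦in f⟧ = {a, d, e, i, k, n} ∩ {a, b, c, f, h, i, l, n} = {a, i, n}
So ⟦cat n taught in f⟧ = {a, i, n}.

{a, i, n}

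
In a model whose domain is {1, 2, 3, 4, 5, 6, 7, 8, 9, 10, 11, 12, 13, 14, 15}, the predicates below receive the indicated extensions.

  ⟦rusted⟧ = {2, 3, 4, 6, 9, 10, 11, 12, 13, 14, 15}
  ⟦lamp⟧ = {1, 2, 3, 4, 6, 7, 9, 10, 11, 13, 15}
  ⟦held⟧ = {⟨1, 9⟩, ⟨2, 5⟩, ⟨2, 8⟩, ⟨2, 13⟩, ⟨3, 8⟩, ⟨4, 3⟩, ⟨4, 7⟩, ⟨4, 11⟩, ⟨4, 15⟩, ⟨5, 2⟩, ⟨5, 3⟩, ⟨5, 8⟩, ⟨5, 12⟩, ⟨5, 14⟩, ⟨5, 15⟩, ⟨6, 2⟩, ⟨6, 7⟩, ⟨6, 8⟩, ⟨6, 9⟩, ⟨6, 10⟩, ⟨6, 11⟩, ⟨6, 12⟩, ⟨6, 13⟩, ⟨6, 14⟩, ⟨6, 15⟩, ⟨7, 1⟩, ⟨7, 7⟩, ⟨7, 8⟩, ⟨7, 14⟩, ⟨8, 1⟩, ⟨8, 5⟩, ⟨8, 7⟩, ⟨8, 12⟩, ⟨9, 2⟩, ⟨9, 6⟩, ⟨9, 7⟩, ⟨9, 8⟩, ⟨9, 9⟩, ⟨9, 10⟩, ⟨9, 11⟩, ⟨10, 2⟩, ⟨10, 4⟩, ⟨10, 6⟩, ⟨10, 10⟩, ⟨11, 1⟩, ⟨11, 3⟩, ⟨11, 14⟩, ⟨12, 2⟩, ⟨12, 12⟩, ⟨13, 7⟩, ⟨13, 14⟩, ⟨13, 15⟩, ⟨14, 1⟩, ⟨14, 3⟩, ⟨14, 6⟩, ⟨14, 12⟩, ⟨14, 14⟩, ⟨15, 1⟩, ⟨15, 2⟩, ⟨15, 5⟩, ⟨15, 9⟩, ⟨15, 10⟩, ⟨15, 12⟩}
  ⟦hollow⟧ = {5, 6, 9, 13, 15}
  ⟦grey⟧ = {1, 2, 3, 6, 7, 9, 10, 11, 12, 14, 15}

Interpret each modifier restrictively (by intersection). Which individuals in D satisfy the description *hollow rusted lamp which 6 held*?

⟦which 6 held⟧ = {x : ⟨6, x⟩ ∈ ⟦held⟧} = {2, 7, 8, 9, 10, 11, 12, 13, 14, 15}
⟦lamp⟧ = {1, 2, 3, 4, 6, 7, 9, 10, 11, 13, 15}
… ∩ ⟦which 6 held⟧ = {1, 2, 3, 4, 6, 7, 9, 10, 11, 13, 15} ∩ {2, 7, 8, 9, 10, 11, 12, 13, 14, 15} = {2, 7, 9, 10, 11, 13, 15}
… ∩ ⟦hollow⟧ = {2, 7, 9, 10, 11, 13, 15} ∩ {5, 6, 9, 13, 15} = {9, 13, 15}
… ∩ ⟦rusted⟧ = {9, 13, 15} ∩ {2, 3, 4, 6, 9, 10, 11, 12, 13, 14, 15} = {9, 13, 15}
So ⟦hollow rusted lamp which 6 held⟧ = {9, 13, 15}.

{9, 13, 15}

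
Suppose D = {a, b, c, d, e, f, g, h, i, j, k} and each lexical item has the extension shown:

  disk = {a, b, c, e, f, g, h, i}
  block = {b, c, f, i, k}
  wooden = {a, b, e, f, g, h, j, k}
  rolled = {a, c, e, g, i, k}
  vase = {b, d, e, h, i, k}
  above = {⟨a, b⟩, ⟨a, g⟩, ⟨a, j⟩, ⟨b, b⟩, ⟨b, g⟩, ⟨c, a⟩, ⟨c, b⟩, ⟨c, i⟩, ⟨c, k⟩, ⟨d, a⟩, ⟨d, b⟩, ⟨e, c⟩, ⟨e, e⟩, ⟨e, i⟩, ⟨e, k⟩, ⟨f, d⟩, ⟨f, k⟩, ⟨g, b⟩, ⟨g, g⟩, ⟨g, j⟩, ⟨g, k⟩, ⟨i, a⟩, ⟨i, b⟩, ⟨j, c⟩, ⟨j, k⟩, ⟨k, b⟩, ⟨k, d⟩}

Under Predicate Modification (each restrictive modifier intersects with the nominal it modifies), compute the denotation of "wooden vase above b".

⟦above b⟧ = {x : ⟨x, b⟩ ∈ ⟦above⟧} = {a, b, c, d, g, i, k}
⟦vase⟧ = {b, d, e, h, i, k}
… ∩ ⟦above b⟧ = {b, d, e, h, i, k} ∩ {a, b, c, d, g, i, k} = {b, d, i, k}
… ∩ ⟦wooden⟧ = {b, d, i, k} ∩ {a, b, e, f, g, h, j, k} = {b, k}
So ⟦wooden vase above b⟧ = {b, k}.

{b, k}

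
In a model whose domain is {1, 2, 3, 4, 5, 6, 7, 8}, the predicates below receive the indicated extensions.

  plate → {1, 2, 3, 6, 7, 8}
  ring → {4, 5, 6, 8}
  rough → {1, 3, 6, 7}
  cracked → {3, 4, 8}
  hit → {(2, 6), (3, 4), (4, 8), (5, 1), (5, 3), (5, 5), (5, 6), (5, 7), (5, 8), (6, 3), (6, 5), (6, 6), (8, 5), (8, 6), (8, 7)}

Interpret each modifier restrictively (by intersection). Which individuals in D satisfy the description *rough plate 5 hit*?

{1, 3, 6, 7}

⟦5 hit⟧ = {x : ⟨5, x⟩ ∈ ⟦hit⟧} = {1, 3, 5, 6, 7, 8}
⟦plate⟧ = {1, 2, 3, 6, 7, 8}
… ∩ ⟦5 hit⟧ = {1, 2, 3, 6, 7, 8} ∩ {1, 3, 5, 6, 7, 8} = {1, 3, 6, 7, 8}
… ∩ ⟦rough⟧ = {1, 3, 6, 7, 8} ∩ {1, 3, 6, 7} = {1, 3, 6, 7}
So ⟦rough plate 5 hit⟧ = {1, 3, 6, 7}.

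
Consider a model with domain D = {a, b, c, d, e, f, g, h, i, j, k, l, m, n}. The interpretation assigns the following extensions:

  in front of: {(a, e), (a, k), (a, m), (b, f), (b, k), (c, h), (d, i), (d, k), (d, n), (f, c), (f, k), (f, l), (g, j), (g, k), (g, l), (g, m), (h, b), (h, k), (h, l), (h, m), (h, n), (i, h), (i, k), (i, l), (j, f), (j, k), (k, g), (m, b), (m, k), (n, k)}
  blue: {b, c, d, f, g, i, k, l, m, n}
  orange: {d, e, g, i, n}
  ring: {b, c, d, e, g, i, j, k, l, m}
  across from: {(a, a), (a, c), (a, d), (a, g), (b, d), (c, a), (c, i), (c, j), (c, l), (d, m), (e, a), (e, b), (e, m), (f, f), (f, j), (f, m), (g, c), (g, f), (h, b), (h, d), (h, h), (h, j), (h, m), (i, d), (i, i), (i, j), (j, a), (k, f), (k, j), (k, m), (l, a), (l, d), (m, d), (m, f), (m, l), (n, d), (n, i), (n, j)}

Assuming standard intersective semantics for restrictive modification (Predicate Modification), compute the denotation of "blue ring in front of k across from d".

⟦in front of k⟧ = {x : ⟨x, k⟩ ∈ ⟦in front of⟧} = {a, b, d, f, g, h, i, j, m, n}
⟦across from d⟧ = {x : ⟨x, d⟩ ∈ ⟦across from⟧} = {a, b, h, i, l, m, n}
⟦ring⟧ = {b, c, d, e, g, i, j, k, l, m}
… ∩ ⟦in front of k⟧ = {b, c, d, e, g, i, j, k, l, m} ∩ {a, b, d, f, g, h, i, j, m, n} = {b, d, g, i, j, m}
… ∩ ⟦across from d⟧ = {b, d, g, i, j, m} ∩ {a, b, h, i, l, m, n} = {b, i, m}
… ∩ ⟦blue⟧ = {b, i, m} ∩ {b, c, d, f, g, i, k, l, m, n} = {b, i, m}
So ⟦blue ring in front of k across from d⟧ = {b, i, m}.

{b, i, m}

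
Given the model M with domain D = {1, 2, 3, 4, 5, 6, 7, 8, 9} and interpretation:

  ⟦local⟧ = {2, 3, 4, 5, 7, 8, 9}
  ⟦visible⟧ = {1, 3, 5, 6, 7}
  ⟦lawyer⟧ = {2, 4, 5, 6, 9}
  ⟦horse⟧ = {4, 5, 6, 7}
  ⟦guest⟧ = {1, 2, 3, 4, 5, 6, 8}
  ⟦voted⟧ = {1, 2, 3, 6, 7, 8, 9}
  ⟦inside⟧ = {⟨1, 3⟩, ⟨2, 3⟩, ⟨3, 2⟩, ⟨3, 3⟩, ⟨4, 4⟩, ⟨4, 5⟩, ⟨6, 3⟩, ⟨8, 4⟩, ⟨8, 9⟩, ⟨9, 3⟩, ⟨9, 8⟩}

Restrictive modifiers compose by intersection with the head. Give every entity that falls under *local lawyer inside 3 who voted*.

⟦inside 3⟧ = {x : ⟨x, 3⟩ ∈ ⟦inside⟧} = {1, 2, 3, 6, 9}
⟦who voted⟧ = ⟦voted⟧ = {1, 2, 3, 6, 7, 8, 9}
⟦lawyer⟧ = {2, 4, 5, 6, 9}
… ∩ ⟦inside 3⟧ = {2, 4, 5, 6, 9} ∩ {1, 2, 3, 6, 9} = {2, 6, 9}
… ∩ ⟦who voted⟧ = {2, 6, 9} ∩ {1, 2, 3, 6, 7, 8, 9} = {2, 6, 9}
… ∩ ⟦local⟧ = {2, 6, 9} ∩ {2, 3, 4, 5, 7, 8, 9} = {2, 9}
So ⟦local lawyer inside 3 who voted⟧ = {2, 9}.

{2, 9}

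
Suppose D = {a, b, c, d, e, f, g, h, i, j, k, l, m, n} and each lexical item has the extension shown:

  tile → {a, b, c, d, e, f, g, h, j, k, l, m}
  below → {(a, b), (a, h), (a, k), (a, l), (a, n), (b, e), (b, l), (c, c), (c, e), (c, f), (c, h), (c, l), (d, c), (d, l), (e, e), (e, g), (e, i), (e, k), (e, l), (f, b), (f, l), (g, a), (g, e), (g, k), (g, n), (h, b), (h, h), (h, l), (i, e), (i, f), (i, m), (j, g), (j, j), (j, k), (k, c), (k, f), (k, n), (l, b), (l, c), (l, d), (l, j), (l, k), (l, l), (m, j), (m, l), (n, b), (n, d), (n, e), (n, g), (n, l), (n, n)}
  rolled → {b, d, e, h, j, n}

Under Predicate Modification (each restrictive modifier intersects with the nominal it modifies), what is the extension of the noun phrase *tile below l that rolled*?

⟦below l⟧ = {x : ⟨x, l⟩ ∈ ⟦below⟧} = {a, b, c, d, e, f, h, l, m, n}
⟦that rolled⟧ = ⟦rolled⟧ = {b, d, e, h, j, n}
⟦tile⟧ = {a, b, c, d, e, f, g, h, j, k, l, m}
… ∩ ⟦below l⟧ = {a, b, c, d, e, f, g, h, j, k, l, m} ∩ {a, b, c, d, e, f, h, l, m, n} = {a, b, c, d, e, f, h, l, m}
… ∩ ⟦that rolled⟧ = {a, b, c, d, e, f, h, l, m} ∩ {b, d, e, h, j, n} = {b, d, e, h}
So ⟦tile below l that rolled⟧ = {b, d, e, h}.

{b, d, e, h}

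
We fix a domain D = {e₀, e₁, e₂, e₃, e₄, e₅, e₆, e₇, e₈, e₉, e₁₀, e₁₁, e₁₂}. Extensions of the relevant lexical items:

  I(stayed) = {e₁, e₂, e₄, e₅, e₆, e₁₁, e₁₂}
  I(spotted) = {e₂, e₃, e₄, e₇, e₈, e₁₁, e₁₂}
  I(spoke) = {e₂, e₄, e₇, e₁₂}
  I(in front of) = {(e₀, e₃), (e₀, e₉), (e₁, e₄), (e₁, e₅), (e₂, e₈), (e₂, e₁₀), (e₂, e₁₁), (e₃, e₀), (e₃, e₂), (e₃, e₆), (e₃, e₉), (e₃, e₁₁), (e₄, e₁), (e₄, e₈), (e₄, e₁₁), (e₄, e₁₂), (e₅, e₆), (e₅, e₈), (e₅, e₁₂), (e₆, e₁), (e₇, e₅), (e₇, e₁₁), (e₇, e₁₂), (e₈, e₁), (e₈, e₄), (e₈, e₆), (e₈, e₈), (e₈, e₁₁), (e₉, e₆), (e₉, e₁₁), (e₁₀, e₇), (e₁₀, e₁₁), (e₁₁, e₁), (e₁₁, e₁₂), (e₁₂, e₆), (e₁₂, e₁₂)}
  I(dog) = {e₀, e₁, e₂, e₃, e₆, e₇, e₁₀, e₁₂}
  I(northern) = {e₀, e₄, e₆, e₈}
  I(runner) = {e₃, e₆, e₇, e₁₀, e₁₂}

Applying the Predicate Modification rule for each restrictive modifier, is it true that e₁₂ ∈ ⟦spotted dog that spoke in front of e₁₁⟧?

⟦that spoke⟧ = ⟦spoke⟧ = {e₂, e₄, e₇, e₁₂}
⟦in front of e₁₁⟧ = {x : ⟨x, e₁₁⟩ ∈ ⟦in front of⟧} = {e₂, e₃, e₄, e₇, e₈, e₉, e₁₀}
⟦dog⟧ = {e₀, e₁, e₂, e₃, e₆, e₇, e₁₀, e₁₂}
… ∩ ⟦that spoke⟧ = {e₀, e₁, e₂, e₃, e₆, e₇, e₁₀, e₁₂} ∩ {e₂, e₄, e₇, e₁₂} = {e₂, e₇, e₁₂}
… ∩ ⟦in front of e₁₁⟧ = {e₂, e₇, e₁₂} ∩ {e₂, e₃, e₄, e₇, e₈, e₉, e₁₀} = {e₂, e₇}
… ∩ ⟦spotted⟧ = {e₂, e₇} ∩ {e₂, e₃, e₄, e₇, e₈, e₁₁, e₁₂} = {e₂, e₇}
⟦spotted dog that spoke in front of e₁₁⟧ = {e₂, e₇}; e₁₂ ∉ this set.

no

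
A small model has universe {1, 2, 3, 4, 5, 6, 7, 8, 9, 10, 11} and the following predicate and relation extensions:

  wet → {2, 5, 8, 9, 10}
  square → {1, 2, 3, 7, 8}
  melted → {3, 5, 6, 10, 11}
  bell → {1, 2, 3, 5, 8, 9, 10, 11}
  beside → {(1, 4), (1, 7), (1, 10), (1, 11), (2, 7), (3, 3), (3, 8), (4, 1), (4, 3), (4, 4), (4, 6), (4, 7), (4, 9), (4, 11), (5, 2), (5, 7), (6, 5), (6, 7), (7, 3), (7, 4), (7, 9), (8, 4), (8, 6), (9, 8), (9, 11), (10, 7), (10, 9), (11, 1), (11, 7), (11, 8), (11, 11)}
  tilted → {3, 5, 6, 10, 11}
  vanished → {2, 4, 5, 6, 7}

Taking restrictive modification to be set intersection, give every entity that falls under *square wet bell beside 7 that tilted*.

{ }

⟦beside 7⟧ = {x : ⟨x, 7⟩ ∈ ⟦beside⟧} = {1, 2, 4, 5, 6, 10, 11}
⟦that tilted⟧ = ⟦tilted⟧ = {3, 5, 6, 10, 11}
⟦bell⟧ = {1, 2, 3, 5, 8, 9, 10, 11}
… ∩ ⟦beside 7⟧ = {1, 2, 3, 5, 8, 9, 10, 11} ∩ {1, 2, 4, 5, 6, 10, 11} = {1, 2, 5, 10, 11}
… ∩ ⟦that tilted⟧ = {1, 2, 5, 10, 11} ∩ {3, 5, 6, 10, 11} = {5, 10, 11}
… ∩ ⟦square⟧ = {5, 10, 11} ∩ {1, 2, 3, 7, 8} = ∅
… ∩ ⟦wet⟧ = ∅ ∩ {2, 5, 8, 9, 10} = ∅
So ⟦square wet bell beside 7 that tilted⟧ = { }.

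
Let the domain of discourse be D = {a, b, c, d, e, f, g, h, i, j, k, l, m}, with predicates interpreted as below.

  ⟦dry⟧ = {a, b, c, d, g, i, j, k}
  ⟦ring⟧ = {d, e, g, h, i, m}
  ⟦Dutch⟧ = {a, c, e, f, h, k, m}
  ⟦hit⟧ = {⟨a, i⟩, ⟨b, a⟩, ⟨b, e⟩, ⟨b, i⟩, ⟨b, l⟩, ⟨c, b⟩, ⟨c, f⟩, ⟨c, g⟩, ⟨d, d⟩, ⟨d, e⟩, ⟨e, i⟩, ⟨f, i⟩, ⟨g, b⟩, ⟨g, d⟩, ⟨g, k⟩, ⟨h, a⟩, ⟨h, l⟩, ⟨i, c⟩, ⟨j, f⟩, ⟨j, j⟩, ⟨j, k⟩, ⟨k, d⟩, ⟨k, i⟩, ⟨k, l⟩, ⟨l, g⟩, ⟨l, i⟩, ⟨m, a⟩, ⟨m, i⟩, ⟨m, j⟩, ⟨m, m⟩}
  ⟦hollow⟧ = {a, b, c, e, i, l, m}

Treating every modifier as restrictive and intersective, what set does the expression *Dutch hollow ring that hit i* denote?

⟦that hit i⟧ = {x : ⟨x, i⟩ ∈ ⟦hit⟧} = {a, b, e, f, k, l, m}
⟦ring⟧ = {d, e, g, h, i, m}
… ∩ ⟦that hit i⟧ = {d, e, g, h, i, m} ∩ {a, b, e, f, k, l, m} = {e, m}
… ∩ ⟦Dutch⟧ = {e, m} ∩ {a, c, e, f, h, k, m} = {e, m}
… ∩ ⟦hollow⟧ = {e, m} ∩ {a, b, c, e, i, l, m} = {e, m}
So ⟦Dutch hollow ring that hit i⟧ = {e, m}.

{e, m}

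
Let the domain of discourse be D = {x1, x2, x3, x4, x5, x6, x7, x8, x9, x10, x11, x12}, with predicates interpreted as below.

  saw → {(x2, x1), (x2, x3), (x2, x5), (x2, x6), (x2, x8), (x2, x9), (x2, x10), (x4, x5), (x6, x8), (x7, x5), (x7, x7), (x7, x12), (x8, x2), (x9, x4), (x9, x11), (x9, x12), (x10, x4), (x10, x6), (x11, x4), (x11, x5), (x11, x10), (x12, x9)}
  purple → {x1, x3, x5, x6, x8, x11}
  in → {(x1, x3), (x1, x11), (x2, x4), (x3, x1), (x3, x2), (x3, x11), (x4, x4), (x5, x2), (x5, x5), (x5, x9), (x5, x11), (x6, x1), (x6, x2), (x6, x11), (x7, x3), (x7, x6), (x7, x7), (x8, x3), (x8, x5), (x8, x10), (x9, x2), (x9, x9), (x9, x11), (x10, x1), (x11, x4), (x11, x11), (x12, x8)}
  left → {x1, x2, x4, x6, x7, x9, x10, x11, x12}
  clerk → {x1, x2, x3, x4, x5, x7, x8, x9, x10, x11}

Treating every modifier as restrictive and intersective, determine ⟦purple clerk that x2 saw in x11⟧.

{x1, x3, x5}

⟦that x2 saw⟧ = {x : ⟨x2, x⟩ ∈ ⟦saw⟧} = {x1, x3, x5, x6, x8, x9, x10}
⟦in x11⟧ = {x : ⟨x, x11⟩ ∈ ⟦in⟧} = {x1, x3, x5, x6, x9, x11}
⟦clerk⟧ = {x1, x2, x3, x4, x5, x7, x8, x9, x10, x11}
… ∩ ⟦that x2 saw⟧ = {x1, x2, x3, x4, x5, x7, x8, x9, x10, x11} ∩ {x1, x3, x5, x6, x8, x9, x10} = {x1, x3, x5, x8, x9, x10}
… ∩ ⟦in x11⟧ = {x1, x3, x5, x8, x9, x10} ∩ {x1, x3, x5, x6, x9, x11} = {x1, x3, x5, x9}
… ∩ ⟦purple⟧ = {x1, x3, x5, x9} ∩ {x1, x3, x5, x6, x8, x11} = {x1, x3, x5}
So ⟦purple clerk that x2 saw in x11⟧ = {x1, x3, x5}.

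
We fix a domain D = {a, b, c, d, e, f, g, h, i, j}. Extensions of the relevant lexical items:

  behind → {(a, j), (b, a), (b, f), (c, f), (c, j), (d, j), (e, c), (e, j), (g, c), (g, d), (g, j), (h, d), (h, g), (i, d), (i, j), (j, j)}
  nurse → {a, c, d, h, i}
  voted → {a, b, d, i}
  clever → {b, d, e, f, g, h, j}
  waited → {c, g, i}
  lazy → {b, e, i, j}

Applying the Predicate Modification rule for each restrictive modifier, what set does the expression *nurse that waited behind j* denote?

{c, i}

⟦that waited⟧ = ⟦waited⟧ = {c, g, i}
⟦behind j⟧ = {x : ⟨x, j⟩ ∈ ⟦behind⟧} = {a, c, d, e, g, i, j}
⟦nurse⟧ = {a, c, d, h, i}
… ∩ ⟦that waited⟧ = {a, c, d, h, i} ∩ {c, g, i} = {c, i}
… ∩ ⟦behind j⟧ = {c, i} ∩ {a, c, d, e, g, i, j} = {c, i}
So ⟦nurse that waited behind j⟧ = {c, i}.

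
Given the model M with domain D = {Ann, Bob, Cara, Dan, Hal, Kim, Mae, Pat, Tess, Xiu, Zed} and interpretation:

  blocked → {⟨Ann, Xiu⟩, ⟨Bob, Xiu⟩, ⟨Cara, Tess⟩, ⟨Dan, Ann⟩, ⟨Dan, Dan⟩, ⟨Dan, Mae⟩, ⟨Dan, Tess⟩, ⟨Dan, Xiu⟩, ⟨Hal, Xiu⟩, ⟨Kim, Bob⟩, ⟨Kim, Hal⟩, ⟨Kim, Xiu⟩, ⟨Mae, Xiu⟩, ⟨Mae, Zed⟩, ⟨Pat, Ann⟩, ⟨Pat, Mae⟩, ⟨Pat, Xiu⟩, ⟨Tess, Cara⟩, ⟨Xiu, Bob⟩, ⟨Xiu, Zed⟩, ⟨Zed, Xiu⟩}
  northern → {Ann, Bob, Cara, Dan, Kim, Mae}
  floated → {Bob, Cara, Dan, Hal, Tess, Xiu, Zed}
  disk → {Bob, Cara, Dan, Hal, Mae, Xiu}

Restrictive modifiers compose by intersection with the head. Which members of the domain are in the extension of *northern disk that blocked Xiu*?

{Bob, Dan, Mae}

⟦that blocked Xiu⟧ = {x : ⟨x, Xiu⟩ ∈ ⟦blocked⟧} = {Ann, Bob, Dan, Hal, Kim, Mae, Pat, Zed}
⟦disk⟧ = {Bob, Cara, Dan, Hal, Mae, Xiu}
… ∩ ⟦that blocked Xiu⟧ = {Bob, Cara, Dan, Hal, Mae, Xiu} ∩ {Ann, Bob, Dan, Hal, Kim, Mae, Pat, Zed} = {Bob, Dan, Hal, Mae}
… ∩ ⟦northern⟧ = {Bob, Dan, Hal, Mae} ∩ {Ann, Bob, Cara, Dan, Kim, Mae} = {Bob, Dan, Mae}
So ⟦northern disk that blocked Xiu⟧ = {Bob, Dan, Mae}.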